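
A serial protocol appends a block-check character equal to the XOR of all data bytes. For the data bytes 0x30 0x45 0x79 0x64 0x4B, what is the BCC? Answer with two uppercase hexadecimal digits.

23

XOR the bytes together:
  start with 0x30
  0x30 ⊕ 0x45 = 0x75
  0x75 ⊕ 0x79 = 0x0C
  0x0C ⊕ 0x64 = 0x68
  0x68 ⊕ 0x4B = 0x23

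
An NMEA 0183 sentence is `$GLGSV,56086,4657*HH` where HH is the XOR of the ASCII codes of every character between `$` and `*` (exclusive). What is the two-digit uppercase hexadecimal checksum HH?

XOR the ASCII codes of the payload characters:
  'G' = 0x47 → acc = 0x47
  'L' = 0x4C → acc = 0x0B
  'G' = 0x47 → acc = 0x4C
  'S' = 0x53 → acc = 0x1F
  'V' = 0x56 → acc = 0x49
  ',' = 0x2C → acc = 0x65
  '5' = 0x35 → acc = 0x50
  '6' = 0x36 → acc = 0x66
  '0' = 0x30 → acc = 0x56
  '8' = 0x38 → acc = 0x6E
  '6' = 0x36 → acc = 0x58
  ',' = 0x2C → acc = 0x74
  '4' = 0x34 → acc = 0x40
  '6' = 0x36 → acc = 0x76
  '5' = 0x35 → acc = 0x43
  '7' = 0x37 → acc = 0x74
Checksum = 0x74.

74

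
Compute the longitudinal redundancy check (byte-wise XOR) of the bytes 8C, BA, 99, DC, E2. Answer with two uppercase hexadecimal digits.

XOR the bytes together:
  start with 0x8C
  0x8C ⊕ 0xBA = 0x36
  0x36 ⊕ 0x99 = 0xAF
  0xAF ⊕ 0xDC = 0x73
  0x73 ⊕ 0xE2 = 0x91

91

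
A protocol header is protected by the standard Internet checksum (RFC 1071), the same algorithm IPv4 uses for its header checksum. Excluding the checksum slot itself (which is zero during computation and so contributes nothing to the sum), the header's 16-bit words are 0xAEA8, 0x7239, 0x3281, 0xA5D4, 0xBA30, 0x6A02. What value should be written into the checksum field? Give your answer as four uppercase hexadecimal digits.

One's-complement addition (fold any carry out of bit 15 back into bit 0):
  0xAEA8 + 0x7239 = 0x120E1 → wrap carry → 0x20E2
  0x20E2 + 0x3281 = 0x05363
  0x5363 + 0xA5D4 = 0x0F937
  0xF937 + 0xBA30 = 0x1B367 → wrap carry → 0xB368
  0xB368 + 0x6A02 = 0x11D6A → wrap carry → 0x1D6B
One's-complement sum = 0x1D6B.
Checksum = ~0x1D6B & 0xFFFF = 0xE294.

E294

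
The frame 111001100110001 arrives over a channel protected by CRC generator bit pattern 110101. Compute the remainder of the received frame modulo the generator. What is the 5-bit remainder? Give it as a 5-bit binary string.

Modulo-2 division of 111001100110001 by 110101:
  pos 0: 111001 XOR 110101 = 001100
  pos 2: 110010 XOR 110101 = 000111
  pos 5: 111011 XOR 110101 = 001110
  pos 7: 111000 XOR 110101 = 001101
  pos 9: 110101 XOR 110101 = 000000
Remainder = 00000 (zero — the frame passes the CRC check).

00000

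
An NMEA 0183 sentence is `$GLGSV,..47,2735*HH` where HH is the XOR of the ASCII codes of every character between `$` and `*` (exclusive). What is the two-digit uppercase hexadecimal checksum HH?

XOR the ASCII codes of the payload characters:
  'G' = 0x47 → acc = 0x47
  'L' = 0x4C → acc = 0x0B
  'G' = 0x47 → acc = 0x4C
  'S' = 0x53 → acc = 0x1F
  'V' = 0x56 → acc = 0x49
  ',' = 0x2C → acc = 0x65
  '.' = 0x2E → acc = 0x4B
  '.' = 0x2E → acc = 0x65
  '4' = 0x34 → acc = 0x51
  '7' = 0x37 → acc = 0x66
  ',' = 0x2C → acc = 0x4A
  '2' = 0x32 → acc = 0x78
  '7' = 0x37 → acc = 0x4F
  '3' = 0x33 → acc = 0x7C
  '5' = 0x35 → acc = 0x49
Checksum = 0x49.

49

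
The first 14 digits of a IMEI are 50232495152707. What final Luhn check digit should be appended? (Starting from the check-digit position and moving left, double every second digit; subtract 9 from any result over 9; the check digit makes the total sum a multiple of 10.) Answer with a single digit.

Partial digits right→left: 7 0 7 2 5 1 5 9 4 2 3 2 0 5
Double every second digit counting from the check-digit position (so the 1st, 3rd, 5th, ... of the partial from the right).
  doubled (with −9 where >9): 5 5 1 1 8 6 0 → sum 26
  kept as-is: 0 2 1 9 2 2 5 → sum 21
Total = 26 + 21 = 47.
Check digit = (10 − (47 mod 10)) mod 10 = 3.

3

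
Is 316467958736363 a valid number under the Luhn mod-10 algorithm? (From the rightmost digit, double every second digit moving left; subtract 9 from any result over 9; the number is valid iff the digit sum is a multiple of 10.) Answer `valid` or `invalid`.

From the right, keep odd positions and double even positions (subtract 9 from any doubled value over 9):
  doubled (positions 2,4,...): 3 3 5 1 5 8 2 → sum 27
  kept (positions 1,3,...): 3 3 3 8 9 6 6 3 → sum 41
Total = 68.
68 mod 10 = 8, so the number is invalid.

invalid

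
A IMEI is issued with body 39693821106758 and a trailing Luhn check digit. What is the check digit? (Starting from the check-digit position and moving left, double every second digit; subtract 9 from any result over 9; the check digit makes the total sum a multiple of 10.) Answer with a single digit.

Partial digits right→left: 8 5 7 6 0 1 1 2 8 3 9 6 9 3
Double every second digit counting from the check-digit position (so the 1st, 3rd, 5th, ... of the partial from the right).
  doubled (with −9 where >9): 7 5 0 2 7 9 9 → sum 39
  kept as-is: 5 6 1 2 3 6 3 → sum 26
Total = 39 + 26 = 65.
Check digit = (10 − (65 mod 10)) mod 10 = 5.

5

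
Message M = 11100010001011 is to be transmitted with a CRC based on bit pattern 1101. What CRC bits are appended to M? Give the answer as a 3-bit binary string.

110

Append 3 zeros: 11100010001011000. Divide by 1101 (XOR where the leading bit is 1):
  pos 0: 1110 XOR 1101 = 0011
  pos 2: 1100 XOR 1101 = 0001
  pos 5: 1100 XOR 1101 = 0001
  pos 8: 1010 XOR 1101 = 0111
  pos 9: 1111 XOR 1101 = 0010
  pos 11: 1010 XOR 1101 = 0111
  pos 12: 1110 XOR 1101 = 0011
Remainder (last 3 bits) = 110. This is the CRC / FCS.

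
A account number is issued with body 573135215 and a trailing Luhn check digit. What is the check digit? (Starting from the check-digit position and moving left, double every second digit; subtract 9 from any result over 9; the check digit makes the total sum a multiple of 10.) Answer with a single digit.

Partial digits right→left: 5 1 2 5 3 1 3 7 5
Double every second digit counting from the check-digit position (so the 1st, 3rd, 5th, ... of the partial from the right).
  doubled (with −9 where >9): 1 4 6 6 1 → sum 18
  kept as-is: 1 5 1 7 → sum 14
Total = 18 + 14 = 32.
Check digit = (10 − (32 mod 10)) mod 10 = 8.

8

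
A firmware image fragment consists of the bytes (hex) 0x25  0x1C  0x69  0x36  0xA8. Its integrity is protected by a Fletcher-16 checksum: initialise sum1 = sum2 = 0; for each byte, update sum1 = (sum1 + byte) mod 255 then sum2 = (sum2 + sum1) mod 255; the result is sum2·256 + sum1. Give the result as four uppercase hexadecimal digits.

7B89

Running sums (mod 255):
  after byte 0 (0x25): sum1=37, sum2=37
  after byte 1 (0x1C): sum1=65, sum2=102
  after byte 2 (0x69): sum1=170, sum2=17
  after byte 3 (0x36): sum1=224, sum2=241
  after byte 4 (0xA8): sum1=137, sum2=123
Checksum = sum2·256 + sum1 = 123·256 + 137 = 31625 = 0x7B89.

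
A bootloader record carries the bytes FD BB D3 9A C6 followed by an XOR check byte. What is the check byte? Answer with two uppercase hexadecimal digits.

C9

XOR the bytes together:
  start with 0xFD
  0xFD ⊕ 0xBB = 0x46
  0x46 ⊕ 0xD3 = 0x95
  0x95 ⊕ 0x9A = 0x0F
  0x0F ⊕ 0xC6 = 0xC9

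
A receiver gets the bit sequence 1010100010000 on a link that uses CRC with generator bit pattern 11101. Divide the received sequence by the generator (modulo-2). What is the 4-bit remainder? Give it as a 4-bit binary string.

Modulo-2 division of 1010100010000 by 11101:
  pos 0: 10101 XOR 11101 = 01000
  pos 1: 10000 XOR 11101 = 01101
  pos 2: 11010 XOR 11101 = 00111
  pos 4: 11101 XOR 11101 = 00000
Remainder = 0000 (zero — the frame passes the CRC check).

0000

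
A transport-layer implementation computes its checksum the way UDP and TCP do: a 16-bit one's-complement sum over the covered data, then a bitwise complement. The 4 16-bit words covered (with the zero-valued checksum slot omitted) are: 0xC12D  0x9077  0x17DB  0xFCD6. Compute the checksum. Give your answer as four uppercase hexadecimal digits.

One's-complement addition (fold any carry out of bit 15 back into bit 0):
  0xC12D + 0x9077 = 0x151A4 → wrap carry → 0x51A5
  0x51A5 + 0x17DB = 0x06980
  0x6980 + 0xFCD6 = 0x16656 → wrap carry → 0x6657
One's-complement sum = 0x6657.
Checksum = ~0x6657 & 0xFFFF = 0x99A8.

99A8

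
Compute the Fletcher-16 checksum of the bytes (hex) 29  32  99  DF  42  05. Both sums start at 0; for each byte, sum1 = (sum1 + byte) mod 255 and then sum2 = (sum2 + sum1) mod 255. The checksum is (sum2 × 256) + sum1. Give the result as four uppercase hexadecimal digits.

811C

Running sums (mod 255):
  after byte 0 (29): sum1=41, sum2=41
  after byte 1 (32): sum1=91, sum2=132
  after byte 2 (99): sum1=244, sum2=121
  after byte 3 (DF): sum1=212, sum2=78
  after byte 4 (42): sum1=23, sum2=101
  after byte 5 (05): sum1=28, sum2=129
Checksum = sum2·256 + sum1 = 129·256 + 28 = 33052 = 0x811C.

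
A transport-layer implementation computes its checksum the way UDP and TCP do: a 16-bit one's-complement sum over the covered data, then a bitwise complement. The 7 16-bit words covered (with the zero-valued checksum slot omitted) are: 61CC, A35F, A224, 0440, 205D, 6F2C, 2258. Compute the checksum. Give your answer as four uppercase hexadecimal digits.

A28D

One's-complement addition (fold any carry out of bit 15 back into bit 0):
  0x61CC + 0xA35F = 0x1052B → wrap carry → 0x052C
  0x052C + 0xA224 = 0x0A750
  0xA750 + 0x0440 = 0x0AB90
  0xAB90 + 0x205D = 0x0CBED
  0xCBED + 0x6F2C = 0x13B19 → wrap carry → 0x3B1A
  0x3B1A + 0x2258 = 0x05D72
One's-complement sum = 0x5D72.
Checksum = ~0x5D72 & 0xFFFF = 0xA28D.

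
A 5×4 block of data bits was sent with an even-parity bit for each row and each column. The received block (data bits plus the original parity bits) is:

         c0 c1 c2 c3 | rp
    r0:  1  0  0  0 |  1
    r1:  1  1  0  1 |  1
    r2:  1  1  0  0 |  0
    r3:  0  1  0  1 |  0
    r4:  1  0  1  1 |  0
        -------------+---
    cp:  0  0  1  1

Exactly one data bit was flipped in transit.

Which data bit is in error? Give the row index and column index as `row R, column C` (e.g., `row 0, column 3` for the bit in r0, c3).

Recompute each row's even parity and compare to rp:
  r0: data parity 1, sent rp 1 → ok
  r1: data parity 1, sent rp 1 → ok
  r2: data parity 0, sent rp 0 → ok
  r3: data parity 0, sent rp 0 → ok
  r4: data parity 1, sent rp 0 → mismatch
Recompute each column's even parity and compare to cp:
  c0: data parity 0, sent cp 0 → ok
  c1: data parity 1, sent cp 0 → mismatch
  c2: data parity 1, sent cp 1 → ok
  c3: data parity 1, sent cp 1 → ok
Exactly one row (r4) and one column (c1) fail → the flipped bit is at their intersection.

row 4, column 1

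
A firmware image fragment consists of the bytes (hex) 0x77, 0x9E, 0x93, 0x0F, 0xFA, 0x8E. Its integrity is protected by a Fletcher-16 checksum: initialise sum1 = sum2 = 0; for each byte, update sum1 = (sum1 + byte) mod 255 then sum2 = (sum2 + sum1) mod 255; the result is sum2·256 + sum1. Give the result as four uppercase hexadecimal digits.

E542

Running sums (mod 255):
  after byte 0 (0x77): sum1=119, sum2=119
  after byte 1 (0x9E): sum1=22, sum2=141
  after byte 2 (0x93): sum1=169, sum2=55
  after byte 3 (0x0F): sum1=184, sum2=239
  after byte 4 (0xFA): sum1=179, sum2=163
  after byte 5 (0x8E): sum1=66, sum2=229
Checksum = sum2·256 + sum1 = 229·256 + 66 = 58690 = 0xE542.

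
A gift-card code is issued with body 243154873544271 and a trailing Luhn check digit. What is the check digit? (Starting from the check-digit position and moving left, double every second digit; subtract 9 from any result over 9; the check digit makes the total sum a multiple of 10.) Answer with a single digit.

Partial digits right→left: 1 7 2 4 4 5 3 7 8 4 5 1 3 4 2
Double every second digit counting from the check-digit position (so the 1st, 3rd, 5th, ... of the partial from the right).
  doubled (with −9 where >9): 2 4 8 6 7 1 6 4 → sum 38
  kept as-is: 7 4 5 7 4 1 4 → sum 32
Total = 38 + 32 = 70.
Check digit = (10 − (70 mod 10)) mod 10 = 0.

0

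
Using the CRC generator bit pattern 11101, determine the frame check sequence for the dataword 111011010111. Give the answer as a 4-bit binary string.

1110

Append 4 zeros: 1110110101110000. Divide by 11101 (XOR where the leading bit is 1):
  pos 0: 11101 XOR 11101 = 00000
  pos 5: 10101 XOR 11101 = 01000
  pos 6: 10001 XOR 11101 = 01100
  pos 7: 11001 XOR 11101 = 00100
  pos 9: 10000 XOR 11101 = 01101
  pos 10: 11010 XOR 11101 = 00111
Remainder (last 4 bits) = 1110. This is the CRC / FCS.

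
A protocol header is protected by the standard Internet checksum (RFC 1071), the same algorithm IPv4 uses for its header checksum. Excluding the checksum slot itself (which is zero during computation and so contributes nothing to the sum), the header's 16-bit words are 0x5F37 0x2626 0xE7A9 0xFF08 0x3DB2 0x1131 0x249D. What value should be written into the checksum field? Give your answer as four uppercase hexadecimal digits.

206F

One's-complement addition (fold any carry out of bit 15 back into bit 0):
  0x5F37 + 0x2626 = 0x0855D
  0x855D + 0xE7A9 = 0x16D06 → wrap carry → 0x6D07
  0x6D07 + 0xFF08 = 0x16C0F → wrap carry → 0x6C10
  0x6C10 + 0x3DB2 = 0x0A9C2
  0xA9C2 + 0x1131 = 0x0BAF3
  0xBAF3 + 0x249D = 0x0DF90
One's-complement sum = 0xDF90.
Checksum = ~0xDF90 & 0xFFFF = 0x206F.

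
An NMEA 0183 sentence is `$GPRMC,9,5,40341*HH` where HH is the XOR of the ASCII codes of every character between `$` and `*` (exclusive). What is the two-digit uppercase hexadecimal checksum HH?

59

XOR the ASCII codes of the payload characters:
  'G' = 0x47 → acc = 0x47
  'P' = 0x50 → acc = 0x17
  'R' = 0x52 → acc = 0x45
  'M' = 0x4D → acc = 0x08
  'C' = 0x43 → acc = 0x4B
  ',' = 0x2C → acc = 0x67
  '9' = 0x39 → acc = 0x5E
  ',' = 0x2C → acc = 0x72
  '5' = 0x35 → acc = 0x47
  ',' = 0x2C → acc = 0x6B
  '4' = 0x34 → acc = 0x5F
  '0' = 0x30 → acc = 0x6F
  '3' = 0x33 → acc = 0x5C
  '4' = 0x34 → acc = 0x68
  '1' = 0x31 → acc = 0x59
Checksum = 0x59.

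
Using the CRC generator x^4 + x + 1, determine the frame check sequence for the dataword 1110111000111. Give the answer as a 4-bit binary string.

Append 4 zeros: 11101110001110000. Divide by 10011 (XOR where the leading bit is 1):
  pos 0: 11101 XOR 10011 = 01110
  pos 1: 11101 XOR 10011 = 01110
  pos 2: 11101 XOR 10011 = 01110
  pos 3: 11100 XOR 10011 = 01111
  pos 4: 11110 XOR 10011 = 01101
  pos 5: 11010 XOR 10011 = 01001
  pos 6: 10011 XOR 10011 = 00000
  pos 11: 11000 XOR 10011 = 01011
  pos 12: 10110 XOR 10011 = 00101
Remainder (last 4 bits) = 0101. This is the CRC / FCS.

0101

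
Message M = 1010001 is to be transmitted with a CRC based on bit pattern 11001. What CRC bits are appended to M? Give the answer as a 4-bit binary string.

1101

Append 4 zeros: 10100010000. Divide by 11001 (XOR where the leading bit is 1):
  pos 0: 10100 XOR 11001 = 01101
  pos 1: 11010 XOR 11001 = 00011
  pos 4: 11100 XOR 11001 = 00101
  pos 6: 10100 XOR 11001 = 01101
Remainder (last 4 bits) = 1101. This is the CRC / FCS.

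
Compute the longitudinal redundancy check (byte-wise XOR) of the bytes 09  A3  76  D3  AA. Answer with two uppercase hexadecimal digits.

A5

XOR the bytes together:
  start with 0x09
  0x09 ⊕ 0xA3 = 0xAA
  0xAA ⊕ 0x76 = 0xDC
  0xDC ⊕ 0xD3 = 0x0F
  0x0F ⊕ 0xAA = 0xA5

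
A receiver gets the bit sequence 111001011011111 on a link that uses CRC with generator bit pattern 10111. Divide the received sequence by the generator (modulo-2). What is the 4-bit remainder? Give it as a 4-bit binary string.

0010

Modulo-2 division of 111001011011111 by 10111:
  pos 0: 11100 XOR 10111 = 01011
  pos 1: 10111 XOR 10111 = 00000
  pos 7: 11011 XOR 10111 = 01100
  pos 8: 11001 XOR 10111 = 01110
  pos 9: 11101 XOR 10111 = 01010
  pos 10: 10101 XOR 10111 = 00010
Remainder = 0010 (nonzero — an error is detected).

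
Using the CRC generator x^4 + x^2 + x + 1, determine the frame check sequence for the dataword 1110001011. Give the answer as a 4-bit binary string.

1010

Append 4 zeros: 11100010110000. Divide by 10111 (XOR where the leading bit is 1):
  pos 0: 11100 XOR 10111 = 01011
  pos 1: 10110 XOR 10111 = 00001
  pos 5: 11011 XOR 10111 = 01100
  pos 6: 11000 XOR 10111 = 01111
  pos 7: 11110 XOR 10111 = 01001
  pos 8: 10010 XOR 10111 = 00101
Remainder (last 4 bits) = 1010. This is the CRC / FCS.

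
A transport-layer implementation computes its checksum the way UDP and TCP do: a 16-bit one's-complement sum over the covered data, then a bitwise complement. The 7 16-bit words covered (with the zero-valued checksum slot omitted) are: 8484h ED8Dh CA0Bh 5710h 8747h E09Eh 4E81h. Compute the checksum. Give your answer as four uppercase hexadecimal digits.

B669

One's-complement addition (fold any carry out of bit 15 back into bit 0):
  0x8484 + 0xED8D = 0x17211 → wrap carry → 0x7212
  0x7212 + 0xCA0B = 0x13C1D → wrap carry → 0x3C1E
  0x3C1E + 0x5710 = 0x0932E
  0x932E + 0x8747 = 0x11A75 → wrap carry → 0x1A76
  0x1A76 + 0xE09E = 0x0FB14
  0xFB14 + 0x4E81 = 0x14995 → wrap carry → 0x4996
One's-complement sum = 0x4996.
Checksum = ~0x4996 & 0xFFFF = 0xB669.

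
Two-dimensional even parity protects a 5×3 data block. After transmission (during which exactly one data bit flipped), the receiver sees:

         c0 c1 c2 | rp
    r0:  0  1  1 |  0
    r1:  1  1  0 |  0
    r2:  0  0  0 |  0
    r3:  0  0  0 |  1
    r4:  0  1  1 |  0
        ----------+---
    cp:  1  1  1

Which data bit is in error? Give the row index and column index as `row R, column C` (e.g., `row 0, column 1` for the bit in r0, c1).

Recompute each row's even parity and compare to rp:
  r0: data parity 0, sent rp 0 → ok
  r1: data parity 0, sent rp 0 → ok
  r2: data parity 0, sent rp 0 → ok
  r3: data parity 0, sent rp 1 → mismatch
  r4: data parity 0, sent rp 0 → ok
Recompute each column's even parity and compare to cp:
  c0: data parity 1, sent cp 1 → ok
  c1: data parity 1, sent cp 1 → ok
  c2: data parity 0, sent cp 1 → mismatch
Exactly one row (r3) and one column (c2) fail → the flipped bit is at their intersection.

row 3, column 2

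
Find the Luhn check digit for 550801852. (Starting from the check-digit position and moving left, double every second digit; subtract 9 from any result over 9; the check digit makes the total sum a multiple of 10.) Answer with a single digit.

9

Partial digits right→left: 2 5 8 1 0 8 0 5 5
Double every second digit counting from the check-digit position (so the 1st, 3rd, 5th, ... of the partial from the right).
  doubled (with −9 where >9): 4 7 0 0 1 → sum 12
  kept as-is: 5 1 8 5 → sum 19
Total = 12 + 19 = 31.
Check digit = (10 − (31 mod 10)) mod 10 = 9.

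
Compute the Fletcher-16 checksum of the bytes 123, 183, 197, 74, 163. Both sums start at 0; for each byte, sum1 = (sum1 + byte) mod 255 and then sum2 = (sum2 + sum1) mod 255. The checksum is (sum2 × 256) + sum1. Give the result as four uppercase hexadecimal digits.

D1E6

Running sums (mod 255):
  after byte 0 (123): sum1=123, sum2=123
  after byte 1 (183): sum1=51, sum2=174
  after byte 2 (197): sum1=248, sum2=167
  after byte 3 (74): sum1=67, sum2=234
  after byte 4 (163): sum1=230, sum2=209
Checksum = sum2·256 + sum1 = 209·256 + 230 = 53734 = 0xD1E6.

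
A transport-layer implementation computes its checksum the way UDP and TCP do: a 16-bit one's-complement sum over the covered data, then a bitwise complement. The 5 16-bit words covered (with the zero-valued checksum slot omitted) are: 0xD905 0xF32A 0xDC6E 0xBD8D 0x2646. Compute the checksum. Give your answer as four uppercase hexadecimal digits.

One's-complement addition (fold any carry out of bit 15 back into bit 0):
  0xD905 + 0xF32A = 0x1CC2F → wrap carry → 0xCC30
  0xCC30 + 0xDC6E = 0x1A89E → wrap carry → 0xA89F
  0xA89F + 0xBD8D = 0x1662C → wrap carry → 0x662D
  0x662D + 0x2646 = 0x08C73
One's-complement sum = 0x8C73.
Checksum = ~0x8C73 & 0xFFFF = 0x738C.

738C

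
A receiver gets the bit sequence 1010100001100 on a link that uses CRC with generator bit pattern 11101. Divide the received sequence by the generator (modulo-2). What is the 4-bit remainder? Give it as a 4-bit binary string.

0001

Modulo-2 division of 1010100001100 by 11101:
  pos 0: 10101 XOR 11101 = 01000
  pos 1: 10000 XOR 11101 = 01101
  pos 2: 11010 XOR 11101 = 00111
  pos 4: 11100 XOR 11101 = 00001
  pos 8: 11100 XOR 11101 = 00001
Remainder = 0001 (nonzero — an error is detected).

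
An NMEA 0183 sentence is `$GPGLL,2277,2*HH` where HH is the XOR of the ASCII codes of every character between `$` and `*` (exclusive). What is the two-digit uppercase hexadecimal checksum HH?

XOR the ASCII codes of the payload characters:
  'G' = 0x47 → acc = 0x47
  'P' = 0x50 → acc = 0x17
  'G' = 0x47 → acc = 0x50
  'L' = 0x4C → acc = 0x1C
  'L' = 0x4C → acc = 0x50
  ',' = 0x2C → acc = 0x7C
  '2' = 0x32 → acc = 0x4E
  '2' = 0x32 → acc = 0x7C
  '7' = 0x37 → acc = 0x4B
  '7' = 0x37 → acc = 0x7C
  ',' = 0x2C → acc = 0x50
  '2' = 0x32 → acc = 0x62
Checksum = 0x62.

62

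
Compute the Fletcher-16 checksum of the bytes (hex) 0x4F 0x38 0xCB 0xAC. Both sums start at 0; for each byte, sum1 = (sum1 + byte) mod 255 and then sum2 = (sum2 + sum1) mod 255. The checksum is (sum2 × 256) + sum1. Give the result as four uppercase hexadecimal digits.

Running sums (mod 255):
  after byte 0 (0x4F): sum1=79, sum2=79
  after byte 1 (0x38): sum1=135, sum2=214
  after byte 2 (0xCB): sum1=83, sum2=42
  after byte 3 (0xAC): sum1=0, sum2=42
Checksum = sum2·256 + sum1 = 42·256 + 0 = 10752 = 0x2A00.

2A00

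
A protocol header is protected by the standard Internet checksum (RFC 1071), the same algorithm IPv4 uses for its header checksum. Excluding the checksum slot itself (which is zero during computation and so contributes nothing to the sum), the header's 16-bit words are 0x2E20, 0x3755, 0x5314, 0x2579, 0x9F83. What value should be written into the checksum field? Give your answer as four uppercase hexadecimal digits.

One's-complement addition (fold any carry out of bit 15 back into bit 0):
  0x2E20 + 0x3755 = 0x06575
  0x6575 + 0x5314 = 0x0B889
  0xB889 + 0x2579 = 0x0DE02
  0xDE02 + 0x9F83 = 0x17D85 → wrap carry → 0x7D86
One's-complement sum = 0x7D86.
Checksum = ~0x7D86 & 0xFFFF = 0x8279.

8279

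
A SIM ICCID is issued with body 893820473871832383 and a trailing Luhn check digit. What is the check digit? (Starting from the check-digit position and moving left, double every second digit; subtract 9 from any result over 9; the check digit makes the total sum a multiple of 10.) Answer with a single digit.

Partial digits right→left: 3 8 3 2 3 8 1 7 8 3 7 4 0 2 8 3 9 8
Double every second digit counting from the check-digit position (so the 1st, 3rd, 5th, ... of the partial from the right).
  doubled (with −9 where >9): 6 6 6 2 7 5 0 7 9 → sum 48
  kept as-is: 8 2 8 7 3 4 2 3 8 → sum 45
Total = 48 + 45 = 93.
Check digit = (10 − (93 mod 10)) mod 10 = 7.

7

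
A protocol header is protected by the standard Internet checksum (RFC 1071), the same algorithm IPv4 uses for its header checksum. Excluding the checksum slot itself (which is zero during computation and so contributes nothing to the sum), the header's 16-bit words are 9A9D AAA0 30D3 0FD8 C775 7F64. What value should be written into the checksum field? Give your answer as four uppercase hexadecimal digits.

One's-complement addition (fold any carry out of bit 15 back into bit 0):
  0x9A9D + 0xAAA0 = 0x1453D → wrap carry → 0x453E
  0x453E + 0x30D3 = 0x07611
  0x7611 + 0x0FD8 = 0x085E9
  0x85E9 + 0xC775 = 0x14D5E → wrap carry → 0x4D5F
  0x4D5F + 0x7F64 = 0x0CCC3
One's-complement sum = 0xCCC3.
Checksum = ~0xCCC3 & 0xFFFF = 0x333C.

333C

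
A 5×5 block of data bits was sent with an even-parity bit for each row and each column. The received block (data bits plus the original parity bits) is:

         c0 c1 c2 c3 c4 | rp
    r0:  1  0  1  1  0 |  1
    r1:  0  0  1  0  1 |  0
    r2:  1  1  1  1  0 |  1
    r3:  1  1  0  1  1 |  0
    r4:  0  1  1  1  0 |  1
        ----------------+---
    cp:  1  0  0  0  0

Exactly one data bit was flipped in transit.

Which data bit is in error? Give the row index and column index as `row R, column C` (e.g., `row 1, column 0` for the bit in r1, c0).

Recompute each row's even parity and compare to rp:
  r0: data parity 1, sent rp 1 → ok
  r1: data parity 0, sent rp 0 → ok
  r2: data parity 0, sent rp 1 → mismatch
  r3: data parity 0, sent rp 0 → ok
  r4: data parity 1, sent rp 1 → ok
Recompute each column's even parity and compare to cp:
  c0: data parity 1, sent cp 1 → ok
  c1: data parity 1, sent cp 0 → mismatch
  c2: data parity 0, sent cp 0 → ok
  c3: data parity 0, sent cp 0 → ok
  c4: data parity 0, sent cp 0 → ok
Exactly one row (r2) and one column (c1) fail → the flipped bit is at their intersection.

row 2, column 1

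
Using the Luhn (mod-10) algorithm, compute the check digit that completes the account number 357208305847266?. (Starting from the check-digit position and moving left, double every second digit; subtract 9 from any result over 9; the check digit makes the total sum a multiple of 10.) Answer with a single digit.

Partial digits right→left: 6 6 2 7 4 8 5 0 3 8 0 2 7 5 3
Double every second digit counting from the check-digit position (so the 1st, 3rd, 5th, ... of the partial from the right).
  doubled (with −9 where >9): 3 4 8 1 6 0 5 6 → sum 33
  kept as-is: 6 7 8 0 8 2 5 → sum 36
Total = 33 + 36 = 69.
Check digit = (10 − (69 mod 10)) mod 10 = 1.

1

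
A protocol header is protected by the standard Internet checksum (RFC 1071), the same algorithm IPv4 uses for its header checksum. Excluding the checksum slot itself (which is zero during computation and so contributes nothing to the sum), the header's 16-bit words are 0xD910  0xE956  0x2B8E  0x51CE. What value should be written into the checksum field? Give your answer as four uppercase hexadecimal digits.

One's-complement addition (fold any carry out of bit 15 back into bit 0):
  0xD910 + 0xE956 = 0x1C266 → wrap carry → 0xC267
  0xC267 + 0x2B8E = 0x0EDF5
  0xEDF5 + 0x51CE = 0x13FC3 → wrap carry → 0x3FC4
One's-complement sum = 0x3FC4.
Checksum = ~0x3FC4 & 0xFFFF = 0xC03B.

C03B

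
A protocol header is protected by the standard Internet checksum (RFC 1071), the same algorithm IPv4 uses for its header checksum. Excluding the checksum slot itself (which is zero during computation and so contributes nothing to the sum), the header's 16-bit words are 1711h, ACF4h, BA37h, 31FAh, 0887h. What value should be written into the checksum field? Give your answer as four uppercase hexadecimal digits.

4741

One's-complement addition (fold any carry out of bit 15 back into bit 0):
  0x1711 + 0xACF4 = 0x0C405
  0xC405 + 0xBA37 = 0x17E3C → wrap carry → 0x7E3D
  0x7E3D + 0x31FA = 0x0B037
  0xB037 + 0x0887 = 0x0B8BE
One's-complement sum = 0xB8BE.
Checksum = ~0xB8BE & 0xFFFF = 0x4741.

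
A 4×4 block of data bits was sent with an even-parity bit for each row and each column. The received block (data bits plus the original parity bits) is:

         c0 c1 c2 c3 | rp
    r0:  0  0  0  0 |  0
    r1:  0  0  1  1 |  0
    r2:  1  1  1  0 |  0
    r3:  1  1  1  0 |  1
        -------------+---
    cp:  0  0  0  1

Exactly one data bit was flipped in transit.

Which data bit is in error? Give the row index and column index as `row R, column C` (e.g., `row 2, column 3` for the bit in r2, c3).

Recompute each row's even parity and compare to rp:
  r0: data parity 0, sent rp 0 → ok
  r1: data parity 0, sent rp 0 → ok
  r2: data parity 1, sent rp 0 → mismatch
  r3: data parity 1, sent rp 1 → ok
Recompute each column's even parity and compare to cp:
  c0: data parity 0, sent cp 0 → ok
  c1: data parity 0, sent cp 0 → ok
  c2: data parity 1, sent cp 0 → mismatch
  c3: data parity 1, sent cp 1 → ok
Exactly one row (r2) and one column (c2) fail → the flipped bit is at their intersection.

row 2, column 2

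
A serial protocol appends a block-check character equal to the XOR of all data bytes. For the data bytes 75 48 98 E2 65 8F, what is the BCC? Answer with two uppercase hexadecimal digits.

AD

XOR the bytes together:
  start with 0x75
  0x75 ⊕ 0x48 = 0x3D
  0x3D ⊕ 0x98 = 0xA5
  0xA5 ⊕ 0xE2 = 0x47
  0x47 ⊕ 0x65 = 0x22
  0x22 ⊕ 0x8F = 0xAD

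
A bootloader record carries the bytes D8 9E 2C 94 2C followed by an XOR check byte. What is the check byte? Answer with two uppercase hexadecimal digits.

XOR the bytes together:
  start with 0xD8
  0xD8 ⊕ 0x9E = 0x46
  0x46 ⊕ 0x2C = 0x6A
  0x6A ⊕ 0x94 = 0xFE
  0xFE ⊕ 0x2C = 0xD2

D2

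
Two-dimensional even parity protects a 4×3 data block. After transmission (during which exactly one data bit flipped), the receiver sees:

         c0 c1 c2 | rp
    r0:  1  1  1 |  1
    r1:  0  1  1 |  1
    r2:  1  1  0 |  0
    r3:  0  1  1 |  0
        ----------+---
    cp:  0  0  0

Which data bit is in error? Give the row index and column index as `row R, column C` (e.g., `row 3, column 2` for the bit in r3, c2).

row 1, column 2

Recompute each row's even parity and compare to rp:
  r0: data parity 1, sent rp 1 → ok
  r1: data parity 0, sent rp 1 → mismatch
  r2: data parity 0, sent rp 0 → ok
  r3: data parity 0, sent rp 0 → ok
Recompute each column's even parity and compare to cp:
  c0: data parity 0, sent cp 0 → ok
  c1: data parity 0, sent cp 0 → ok
  c2: data parity 1, sent cp 0 → mismatch
Exactly one row (r1) and one column (c2) fail → the flipped bit is at their intersection.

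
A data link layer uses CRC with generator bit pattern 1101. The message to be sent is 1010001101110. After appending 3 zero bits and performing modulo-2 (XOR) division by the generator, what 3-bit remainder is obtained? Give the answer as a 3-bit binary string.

000

Append 3 zeros: 1010001101110000. Divide by 1101 (XOR where the leading bit is 1):
  pos 0: 1010 XOR 1101 = 0111
  pos 1: 1110 XOR 1101 = 0011
  pos 3: 1101 XOR 1101 = 0000
  pos 7: 1011 XOR 1101 = 0110
  pos 8: 1101 XOR 1101 = 0000
Remainder (last 3 bits) = 000. This is the CRC / FCS.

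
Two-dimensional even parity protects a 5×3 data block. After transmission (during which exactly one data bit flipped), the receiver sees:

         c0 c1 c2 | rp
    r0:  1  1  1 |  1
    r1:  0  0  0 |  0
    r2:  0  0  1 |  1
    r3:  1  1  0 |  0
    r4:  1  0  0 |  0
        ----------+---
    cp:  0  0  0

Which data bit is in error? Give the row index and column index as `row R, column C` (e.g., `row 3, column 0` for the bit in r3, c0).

row 4, column 0

Recompute each row's even parity and compare to rp:
  r0: data parity 1, sent rp 1 → ok
  r1: data parity 0, sent rp 0 → ok
  r2: data parity 1, sent rp 1 → ok
  r3: data parity 0, sent rp 0 → ok
  r4: data parity 1, sent rp 0 → mismatch
Recompute each column's even parity and compare to cp:
  c0: data parity 1, sent cp 0 → mismatch
  c1: data parity 0, sent cp 0 → ok
  c2: data parity 0, sent cp 0 → ok
Exactly one row (r4) and one column (c0) fail → the flipped bit is at their intersection.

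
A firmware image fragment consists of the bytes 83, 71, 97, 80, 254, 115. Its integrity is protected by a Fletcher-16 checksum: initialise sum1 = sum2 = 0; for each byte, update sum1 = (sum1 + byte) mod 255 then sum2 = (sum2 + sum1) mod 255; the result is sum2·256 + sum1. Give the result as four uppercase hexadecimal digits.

40BE

Running sums (mod 255):
  after byte 0 (83): sum1=83, sum2=83
  after byte 1 (71): sum1=154, sum2=237
  after byte 2 (97): sum1=251, sum2=233
  after byte 3 (80): sum1=76, sum2=54
  after byte 4 (254): sum1=75, sum2=129
  after byte 5 (115): sum1=190, sum2=64
Checksum = sum2·256 + sum1 = 64·256 + 190 = 16574 = 0x40BE.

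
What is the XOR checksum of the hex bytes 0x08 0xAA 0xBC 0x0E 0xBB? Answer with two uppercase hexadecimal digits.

XOR the bytes together:
  start with 0x08
  0x08 ⊕ 0xAA = 0xA2
  0xA2 ⊕ 0xBC = 0x1E
  0x1E ⊕ 0x0E = 0x10
  0x10 ⊕ 0xBB = 0xAB

AB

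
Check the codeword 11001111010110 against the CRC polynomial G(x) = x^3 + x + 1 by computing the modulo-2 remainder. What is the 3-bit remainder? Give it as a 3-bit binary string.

000

Modulo-2 division of 11001111010110 by 1011:
  pos 0: 1100 XOR 1011 = 0111
  pos 1: 1111 XOR 1011 = 0100
  pos 2: 1001 XOR 1011 = 0010
  pos 4: 1011 XOR 1011 = 0000
  pos 9: 1011 XOR 1011 = 0000
Remainder = 000 (zero — the frame passes the CRC check).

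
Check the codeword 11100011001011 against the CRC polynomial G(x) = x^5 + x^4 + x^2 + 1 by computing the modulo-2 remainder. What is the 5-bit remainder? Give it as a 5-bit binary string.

00000

Modulo-2 division of 11100011001011 by 110101:
  pos 0: 111000 XOR 110101 = 001101
  pos 2: 110111 XOR 110101 = 000010
  pos 6: 100010 XOR 110101 = 010111
  pos 7: 101111 XOR 110101 = 011010
  pos 8: 110101 XOR 110101 = 000000
Remainder = 00000 (zero — the frame passes the CRC check).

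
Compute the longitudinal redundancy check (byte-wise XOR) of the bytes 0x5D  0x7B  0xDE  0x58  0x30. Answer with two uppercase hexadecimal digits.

XOR the bytes together:
  start with 0x5D
  0x5D ⊕ 0x7B = 0x26
  0x26 ⊕ 0xDE = 0xF8
  0xF8 ⊕ 0x58 = 0xA0
  0xA0 ⊕ 0x30 = 0x90

90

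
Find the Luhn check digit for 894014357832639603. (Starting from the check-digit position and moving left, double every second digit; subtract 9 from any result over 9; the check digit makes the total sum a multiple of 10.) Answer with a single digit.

5

Partial digits right→left: 3 0 6 9 3 6 2 3 8 7 5 3 4 1 0 4 9 8
Double every second digit counting from the check-digit position (so the 1st, 3rd, 5th, ... of the partial from the right).
  doubled (with −9 where >9): 6 3 6 4 7 1 8 0 9 → sum 44
  kept as-is: 0 9 6 3 7 3 1 4 8 → sum 41
Total = 44 + 41 = 85.
Check digit = (10 − (85 mod 10)) mod 10 = 5.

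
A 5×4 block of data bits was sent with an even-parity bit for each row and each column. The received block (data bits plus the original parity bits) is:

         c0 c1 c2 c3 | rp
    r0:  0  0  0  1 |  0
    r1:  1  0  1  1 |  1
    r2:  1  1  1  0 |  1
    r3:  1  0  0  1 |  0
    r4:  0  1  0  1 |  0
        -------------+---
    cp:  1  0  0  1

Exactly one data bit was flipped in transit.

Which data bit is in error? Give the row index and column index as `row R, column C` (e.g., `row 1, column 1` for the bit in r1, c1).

row 0, column 3

Recompute each row's even parity and compare to rp:
  r0: data parity 1, sent rp 0 → mismatch
  r1: data parity 1, sent rp 1 → ok
  r2: data parity 1, sent rp 1 → ok
  r3: data parity 0, sent rp 0 → ok
  r4: data parity 0, sent rp 0 → ok
Recompute each column's even parity and compare to cp:
  c0: data parity 1, sent cp 1 → ok
  c1: data parity 0, sent cp 0 → ok
  c2: data parity 0, sent cp 0 → ok
  c3: data parity 0, sent cp 1 → mismatch
Exactly one row (r0) and one column (c3) fail → the flipped bit is at their intersection.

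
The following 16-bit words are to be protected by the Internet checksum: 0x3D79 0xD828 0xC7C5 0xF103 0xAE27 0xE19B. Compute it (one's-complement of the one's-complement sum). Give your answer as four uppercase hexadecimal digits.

One's-complement addition (fold any carry out of bit 15 back into bit 0):
  0x3D79 + 0xD828 = 0x115A1 → wrap carry → 0x15A2
  0x15A2 + 0xC7C5 = 0x0DD67
  0xDD67 + 0xF103 = 0x1CE6A → wrap carry → 0xCE6B
  0xCE6B + 0xAE27 = 0x17C92 → wrap carry → 0x7C93
  0x7C93 + 0xE19B = 0x15E2E → wrap carry → 0x5E2F
One's-complement sum = 0x5E2F.
Checksum = ~0x5E2F & 0xFFFF = 0xA1D0.

A1D0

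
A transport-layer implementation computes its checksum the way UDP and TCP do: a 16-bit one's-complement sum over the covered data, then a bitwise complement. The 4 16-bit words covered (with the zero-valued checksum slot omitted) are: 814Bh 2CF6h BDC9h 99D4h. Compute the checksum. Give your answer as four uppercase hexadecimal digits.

FA1F

One's-complement addition (fold any carry out of bit 15 back into bit 0):
  0x814B + 0x2CF6 = 0x0AE41
  0xAE41 + 0xBDC9 = 0x16C0A → wrap carry → 0x6C0B
  0x6C0B + 0x99D4 = 0x105DF → wrap carry → 0x05E0
One's-complement sum = 0x05E0.
Checksum = ~0x05E0 & 0xFFFF = 0xFA1F.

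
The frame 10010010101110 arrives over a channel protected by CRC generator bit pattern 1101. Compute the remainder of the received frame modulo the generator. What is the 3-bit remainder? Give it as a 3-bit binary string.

010

Modulo-2 division of 10010010101110 by 1101:
  pos 0: 1001 XOR 1101 = 0100
  pos 1: 1000 XOR 1101 = 0101
  pos 2: 1010 XOR 1101 = 0111
  pos 3: 1111 XOR 1101 = 0010
  pos 5: 1001 XOR 1101 = 0100
  pos 6: 1000 XOR 1101 = 0101
  pos 7: 1011 XOR 1101 = 0110
  pos 8: 1101 XOR 1101 = 0000
Remainder = 010 (nonzero — an error is detected).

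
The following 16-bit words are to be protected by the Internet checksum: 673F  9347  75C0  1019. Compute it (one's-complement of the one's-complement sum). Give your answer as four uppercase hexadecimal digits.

7F9F

One's-complement addition (fold any carry out of bit 15 back into bit 0):
  0x673F + 0x9347 = 0x0FA86
  0xFA86 + 0x75C0 = 0x17046 → wrap carry → 0x7047
  0x7047 + 0x1019 = 0x08060
One's-complement sum = 0x8060.
Checksum = ~0x8060 & 0xFFFF = 0x7F9F.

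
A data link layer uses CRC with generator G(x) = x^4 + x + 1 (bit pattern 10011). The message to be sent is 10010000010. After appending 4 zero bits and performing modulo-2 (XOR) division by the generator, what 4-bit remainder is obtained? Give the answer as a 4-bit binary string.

Append 4 zeros: 100100000100000. Divide by 10011 (XOR where the leading bit is 1):
  pos 0: 10010 XOR 10011 = 00001
  pos 4: 10000 XOR 10011 = 00011
  pos 7: 11100 XOR 10011 = 01111
  pos 8: 11110 XOR 10011 = 01101
  pos 9: 11010 XOR 10011 = 01001
  pos 10: 10010 XOR 10011 = 00001
Remainder (last 4 bits) = 0001. This is the CRC / FCS.

0001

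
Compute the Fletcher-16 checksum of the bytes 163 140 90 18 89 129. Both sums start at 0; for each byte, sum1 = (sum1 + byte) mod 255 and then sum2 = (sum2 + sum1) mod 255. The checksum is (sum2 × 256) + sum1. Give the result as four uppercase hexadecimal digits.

Running sums (mod 255):
  after byte 0 (163): sum1=163, sum2=163
  after byte 1 (140): sum1=48, sum2=211
  after byte 2 (90): sum1=138, sum2=94
  after byte 3 (18): sum1=156, sum2=250
  after byte 4 (89): sum1=245, sum2=240
  after byte 5 (129): sum1=119, sum2=104
Checksum = sum2·256 + sum1 = 104·256 + 119 = 26743 = 0x6877.

6877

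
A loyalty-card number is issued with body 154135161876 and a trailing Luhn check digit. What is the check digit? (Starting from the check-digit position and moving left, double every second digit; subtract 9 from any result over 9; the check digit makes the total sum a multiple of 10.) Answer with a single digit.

Partial digits right→left: 6 7 8 1 6 1 5 3 1 4 5 1
Double every second digit counting from the check-digit position (so the 1st, 3rd, 5th, ... of the partial from the right).
  doubled (with −9 where >9): 3 7 3 1 2 1 → sum 17
  kept as-is: 7 1 1 3 4 1 → sum 17
Total = 17 + 17 = 34.
Check digit = (10 − (34 mod 10)) mod 10 = 6.

6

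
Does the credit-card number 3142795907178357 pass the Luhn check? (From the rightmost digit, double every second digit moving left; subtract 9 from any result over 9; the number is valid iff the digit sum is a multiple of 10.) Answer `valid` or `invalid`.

From the right, keep odd positions and double even positions (subtract 9 from any doubled value over 9):
  doubled (positions 2,4,...): 1 7 2 0 1 5 8 6 → sum 30
  kept (positions 1,3,...): 7 3 7 7 9 9 2 1 → sum 45
Total = 75.
75 mod 10 = 5, so the number is invalid.

invalid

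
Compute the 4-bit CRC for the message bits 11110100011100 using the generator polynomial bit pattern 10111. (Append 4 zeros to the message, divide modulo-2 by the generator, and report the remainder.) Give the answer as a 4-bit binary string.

1001

Append 4 zeros: 111101000111000000. Divide by 10111 (XOR where the leading bit is 1):
  pos 0: 11110 XOR 10111 = 01001
  pos 1: 10011 XOR 10111 = 00100
  pos 3: 10000 XOR 10111 = 00111
  pos 5: 11101 XOR 10111 = 01010
  pos 6: 10101 XOR 10111 = 00010
  pos 9: 10100 XOR 10111 = 00011
  pos 12: 11000 XOR 10111 = 01111
  pos 13: 11110 XOR 10111 = 01001
Remainder (last 4 bits) = 1001. This is the CRC / FCS.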